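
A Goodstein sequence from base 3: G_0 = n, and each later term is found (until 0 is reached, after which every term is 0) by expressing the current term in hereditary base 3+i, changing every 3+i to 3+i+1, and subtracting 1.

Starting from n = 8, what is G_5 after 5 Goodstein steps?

11

8 —HB3→ 2·3 + 2 —bump→ 2·4 + 2 = 10 —(−1)→ 9
9 —HB4→ 2·4 + 1 —bump→ 2·5 + 1 = 11 —(−1)→ 10
10 —HB5→ 2·5 —bump→ 2·6 = 12 —(−1)→ 11
11 —HB6→ 6 + 5 —bump→ 7 + 5 = 12 —(−1)→ 11
11 —HB7→ 7 + 4 —bump→ 8 + 4 = 12 —(−1)→ 11
11 —HB8→ 8 + 3 —bump→ 9 + 3 = 12 —(−1)→ 11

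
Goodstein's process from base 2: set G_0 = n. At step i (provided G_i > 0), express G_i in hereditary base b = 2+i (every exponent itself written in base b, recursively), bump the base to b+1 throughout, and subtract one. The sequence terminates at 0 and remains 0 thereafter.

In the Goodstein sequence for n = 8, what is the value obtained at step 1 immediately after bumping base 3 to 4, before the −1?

(0) 8|_2 = 2^(2 + 1) ↦ 3^(3 + 1)|_3 = 81 ⇒ 80
(1) 80|_3 = 2·3^3 + 2·3^2 + 2·3 + 2 ↦ 2·4^4 + 2·4^2 + 2·4 + 2|_4 = 554 ⇒ 553

554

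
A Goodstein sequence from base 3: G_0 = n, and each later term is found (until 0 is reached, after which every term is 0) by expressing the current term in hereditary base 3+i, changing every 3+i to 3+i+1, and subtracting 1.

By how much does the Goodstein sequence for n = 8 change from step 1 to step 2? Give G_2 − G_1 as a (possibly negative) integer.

1

base 3: 8 = 2·3 + 2; at 4: 2·4 + 2 = 10; next = 9
base 4: 9 = 2·4 + 1; at 5: 2·5 + 1 = 11; next = 10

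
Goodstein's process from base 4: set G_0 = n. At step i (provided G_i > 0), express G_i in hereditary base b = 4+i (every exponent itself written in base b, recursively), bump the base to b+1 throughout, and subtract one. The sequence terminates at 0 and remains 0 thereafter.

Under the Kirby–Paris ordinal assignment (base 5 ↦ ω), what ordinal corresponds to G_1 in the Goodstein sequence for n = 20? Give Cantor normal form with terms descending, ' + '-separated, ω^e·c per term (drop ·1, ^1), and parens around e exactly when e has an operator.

(0) 20|_4 = 4^2 + 4 ↦ 5^2 + 5|_5 = 30 ⇒ 29
(1) 29|_5 = 5^2 + 4 ↦ 6^2 + 4|_6 = 40 ⇒ 39

ω^2 + 4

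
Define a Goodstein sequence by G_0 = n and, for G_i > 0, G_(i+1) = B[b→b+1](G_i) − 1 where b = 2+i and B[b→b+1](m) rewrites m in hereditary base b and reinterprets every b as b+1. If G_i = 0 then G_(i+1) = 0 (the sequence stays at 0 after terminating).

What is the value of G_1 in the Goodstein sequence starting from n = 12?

12 —HB2→ 2^(2 + 1) + 2^2 —bump→ 3^(3 + 1) + 3^3 = 108 —(−1)→ 107
107 —HB3→ 3^(3 + 1) + 2·3^2 + 2·3 + 2 —bump→ 4^(4 + 1) + 2·4^2 + 2·4 + 2 = 1066 —(−1)→ 1065

107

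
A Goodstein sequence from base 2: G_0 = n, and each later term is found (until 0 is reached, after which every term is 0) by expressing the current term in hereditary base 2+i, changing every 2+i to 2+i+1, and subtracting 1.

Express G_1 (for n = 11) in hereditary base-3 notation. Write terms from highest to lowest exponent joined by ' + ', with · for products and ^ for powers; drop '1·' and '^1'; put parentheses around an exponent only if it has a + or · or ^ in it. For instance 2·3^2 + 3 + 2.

i=0: 11 = 2^(2 + 1) + 2 + 1 (b=2); 2→3: 3^(3 + 1) + 3 + 1 = 85; 85−1 = 84
i=1: 84 = 3^(3 + 1) + 3 (b=3); 3→4: 4^(4 + 1) + 4 = 1028; 1028−1 = 1027

3^(3 + 1) + 3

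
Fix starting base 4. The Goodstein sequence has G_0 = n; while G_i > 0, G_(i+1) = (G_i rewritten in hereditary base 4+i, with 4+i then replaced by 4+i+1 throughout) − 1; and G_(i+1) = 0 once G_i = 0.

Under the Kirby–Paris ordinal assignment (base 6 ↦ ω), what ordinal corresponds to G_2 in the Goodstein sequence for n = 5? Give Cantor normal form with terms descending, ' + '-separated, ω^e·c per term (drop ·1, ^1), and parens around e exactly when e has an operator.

5

G_0=5  [base 4] 4 + 1  →[4↦5]→  5 + 1 = 6  −1 ⇒ G_1=5
G_1=5  [base 5] 5  →[5↦6]→  6 = 6  −1 ⇒ G_2=5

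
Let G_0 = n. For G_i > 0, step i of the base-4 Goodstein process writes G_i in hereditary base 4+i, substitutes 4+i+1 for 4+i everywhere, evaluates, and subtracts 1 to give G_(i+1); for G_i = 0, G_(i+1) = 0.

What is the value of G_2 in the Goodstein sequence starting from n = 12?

(0) 12|_4 = 3·4 ↦ 3·5|_5 = 15 ⇒ 14
(1) 14|_5 = 2·5 + 4 ↦ 2·6 + 4|_6 = 16 ⇒ 15
(2) 15|_6 = 2·6 + 3 ↦ 2·7 + 3|_7 = 17 ⇒ 16

15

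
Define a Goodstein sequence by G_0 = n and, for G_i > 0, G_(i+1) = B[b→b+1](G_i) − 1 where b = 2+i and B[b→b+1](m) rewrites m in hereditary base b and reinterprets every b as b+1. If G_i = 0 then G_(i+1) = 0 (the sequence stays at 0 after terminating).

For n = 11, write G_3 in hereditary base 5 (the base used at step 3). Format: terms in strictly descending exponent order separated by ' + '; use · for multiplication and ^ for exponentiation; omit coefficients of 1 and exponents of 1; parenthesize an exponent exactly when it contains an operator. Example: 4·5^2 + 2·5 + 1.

step 0: 11 = 2^(2 + 1) + 2 + 1; sub 3 for 2: 3^(3 + 1) + 3 + 1; = 85; G_1 = 85−1 = 84
step 1: 84 = 3^(3 + 1) + 3; sub 4 for 3: 4^(4 + 1) + 4; = 1028; G_2 = 1028−1 = 1027
step 2: 1027 = 4^(4 + 1) + 3; sub 5 for 4: 5^(5 + 1) + 3; = 15628; G_3 = 15628−1 = 15627
step 3: 15627 = 5^(5 + 1) + 2; sub 6 for 5: 6^(6 + 1) + 2; = 279938; G_4 = 279938−1 = 279937

5^(5 + 1) + 2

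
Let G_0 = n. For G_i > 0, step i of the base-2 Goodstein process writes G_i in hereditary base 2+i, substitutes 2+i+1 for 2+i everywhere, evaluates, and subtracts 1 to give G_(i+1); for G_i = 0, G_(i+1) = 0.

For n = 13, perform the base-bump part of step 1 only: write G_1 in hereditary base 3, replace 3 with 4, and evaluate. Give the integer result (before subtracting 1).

1280

(0) 13|_2 = 2^(2 + 1) + 2^2 + 1 ↦ 3^(3 + 1) + 3^3 + 1|_3 = 109 ⇒ 108
(1) 108|_3 = 3^(3 + 1) + 3^3 ↦ 4^(4 + 1) + 4^4|_4 = 1280 ⇒ 1279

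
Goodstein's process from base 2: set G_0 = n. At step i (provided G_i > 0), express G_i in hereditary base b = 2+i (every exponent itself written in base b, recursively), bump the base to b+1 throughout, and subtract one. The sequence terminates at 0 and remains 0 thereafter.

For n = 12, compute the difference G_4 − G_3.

264334

[0] 12 ≡ 2^(2 + 1) + 2^2 (base 2). Lift 3: 108. −1: 107.
[1] 107 ≡ 3^(3 + 1) + 2·3^2 + 2·3 + 2 (base 3). Lift 4: 1066. −1: 1065.
[2] 1065 ≡ 4^(4 + 1) + 2·4^2 + 2·4 + 1 (base 4). Lift 5: 15686. −1: 15685.
[3] 15685 ≡ 5^(5 + 1) + 2·5^2 + 2·5 (base 5). Lift 6: 280020. −1: 280019.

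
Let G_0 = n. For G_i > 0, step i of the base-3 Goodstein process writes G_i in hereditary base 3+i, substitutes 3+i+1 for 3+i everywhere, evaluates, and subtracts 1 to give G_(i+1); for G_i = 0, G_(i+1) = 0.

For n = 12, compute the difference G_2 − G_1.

step 0: 12 = 3^2 + 3; sub 4 for 3: 4^2 + 4; = 20; G_1 = 20−1 = 19
step 1: 19 = 4^2 + 3; sub 5 for 4: 5^2 + 3; = 28; G_2 = 28−1 = 27

8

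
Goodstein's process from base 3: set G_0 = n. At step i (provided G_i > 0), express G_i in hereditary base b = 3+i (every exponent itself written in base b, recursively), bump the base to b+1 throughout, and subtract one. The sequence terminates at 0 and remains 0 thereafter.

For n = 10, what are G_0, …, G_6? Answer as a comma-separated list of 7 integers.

base 3: 10 = 3^2 + 1; at 4: 4^2 + 1 = 17; next = 16
base 4: 16 = 4^2; at 5: 5^2 = 25; next = 24
base 5: 24 = 4·5 + 4; at 6: 4·6 + 4 = 28; next = 27
base 6: 27 = 4·6 + 3; at 7: 4·7 + 3 = 31; next = 30
base 7: 30 = 4·7 + 2; at 8: 4·8 + 2 = 34; next = 33
base 8: 33 = 4·8 + 1; at 9: 4·9 + 1 = 37; next = 36

10, 16, 24, 27, 30, 33, 36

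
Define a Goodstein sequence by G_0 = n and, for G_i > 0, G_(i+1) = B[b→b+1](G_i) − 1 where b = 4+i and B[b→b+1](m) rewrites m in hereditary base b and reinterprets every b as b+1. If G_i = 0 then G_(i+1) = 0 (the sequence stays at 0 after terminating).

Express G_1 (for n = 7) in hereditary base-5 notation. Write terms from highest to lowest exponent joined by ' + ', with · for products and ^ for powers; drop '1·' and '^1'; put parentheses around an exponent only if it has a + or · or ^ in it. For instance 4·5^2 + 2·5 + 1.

5 + 2

[0] 7 ≡ 4 + 3 (base 4). Lift 5: 8. −1: 7.
[1] 7 ≡ 5 + 2 (base 5). Lift 6: 8. −1: 7.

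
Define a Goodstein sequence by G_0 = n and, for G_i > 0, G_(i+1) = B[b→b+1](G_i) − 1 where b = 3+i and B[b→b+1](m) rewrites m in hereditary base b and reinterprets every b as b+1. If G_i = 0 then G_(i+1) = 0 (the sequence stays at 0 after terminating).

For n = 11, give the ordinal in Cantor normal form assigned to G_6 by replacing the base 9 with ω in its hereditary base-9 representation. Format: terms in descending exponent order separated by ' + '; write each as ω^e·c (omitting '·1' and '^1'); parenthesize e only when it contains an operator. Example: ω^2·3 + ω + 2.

[0] 11 ≡ 3^2 + 2 (base 3). Lift 4: 18. −1: 17.
[1] 17 ≡ 4^2 + 1 (base 4). Lift 5: 26. −1: 25.
[2] 25 ≡ 5^2 (base 5). Lift 6: 36. −1: 35.
[3] 35 ≡ 5·6 + 5 (base 6). Lift 7: 40. −1: 39.
[4] 39 ≡ 5·7 + 4 (base 7). Lift 8: 44. −1: 43.
[5] 43 ≡ 5·8 + 3 (base 8). Lift 9: 48. −1: 47.
[6] 47 ≡ 5·9 + 2 (base 9). Lift 10: 52. −1: 51.

ω·5 + 2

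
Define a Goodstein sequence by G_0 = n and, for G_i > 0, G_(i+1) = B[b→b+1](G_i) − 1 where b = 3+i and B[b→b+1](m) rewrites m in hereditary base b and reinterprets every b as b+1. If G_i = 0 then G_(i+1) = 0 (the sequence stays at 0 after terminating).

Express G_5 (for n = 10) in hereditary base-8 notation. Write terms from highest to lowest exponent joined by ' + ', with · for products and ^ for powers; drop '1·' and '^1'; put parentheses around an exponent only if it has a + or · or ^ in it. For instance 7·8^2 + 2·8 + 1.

4·8 + 1

G_0=10  [base 3] 3^2 + 1  →[3↦4]→  4^2 + 1 = 17  −1 ⇒ G_1=16
G_1=16  [base 4] 4^2  →[4↦5]→  5^2 = 25  −1 ⇒ G_2=24
G_2=24  [base 5] 4·5 + 4  →[5↦6]→  4·6 + 4 = 28  −1 ⇒ G_3=27
G_3=27  [base 6] 4·6 + 3  →[6↦7]→  4·7 + 3 = 31  −1 ⇒ G_4=30
G_4=30  [base 7] 4·7 + 2  →[7↦8]→  4·8 + 2 = 34  −1 ⇒ G_5=33
G_5=33  [base 8] 4·8 + 1  →[8↦9]→  4·9 + 1 = 37  −1 ⇒ G_6=36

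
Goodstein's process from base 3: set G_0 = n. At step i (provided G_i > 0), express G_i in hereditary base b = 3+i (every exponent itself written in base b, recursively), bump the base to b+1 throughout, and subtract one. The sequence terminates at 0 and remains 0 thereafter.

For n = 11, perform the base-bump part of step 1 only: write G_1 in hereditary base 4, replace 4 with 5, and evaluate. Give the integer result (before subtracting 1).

26

11 —HB3→ 3^2 + 2 —bump→ 4^2 + 2 = 18 —(−1)→ 17
17 —HB4→ 4^2 + 1 —bump→ 5^2 + 1 = 26 —(−1)→ 25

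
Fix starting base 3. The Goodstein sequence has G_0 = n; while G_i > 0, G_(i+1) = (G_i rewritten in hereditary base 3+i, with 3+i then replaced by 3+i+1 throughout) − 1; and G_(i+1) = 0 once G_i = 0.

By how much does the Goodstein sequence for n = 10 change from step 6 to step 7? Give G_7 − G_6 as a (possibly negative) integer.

step 0: 10 = 3^2 + 1; sub 4 for 3: 4^2 + 1; = 17; G_1 = 17−1 = 16
step 1: 16 = 4^2; sub 5 for 4: 5^2; = 25; G_2 = 25−1 = 24
step 2: 24 = 4·5 + 4; sub 6 for 5: 4·6 + 4; = 28; G_3 = 28−1 = 27
step 3: 27 = 4·6 + 3; sub 7 for 6: 4·7 + 3; = 31; G_4 = 31−1 = 30
step 4: 30 = 4·7 + 2; sub 8 for 7: 4·8 + 2; = 34; G_5 = 34−1 = 33
step 5: 33 = 4·8 + 1; sub 9 for 8: 4·9 + 1; = 37; G_6 = 37−1 = 36
step 6: 36 = 4·9; sub 10 for 9: 4·10; = 40; G_7 = 40−1 = 39

3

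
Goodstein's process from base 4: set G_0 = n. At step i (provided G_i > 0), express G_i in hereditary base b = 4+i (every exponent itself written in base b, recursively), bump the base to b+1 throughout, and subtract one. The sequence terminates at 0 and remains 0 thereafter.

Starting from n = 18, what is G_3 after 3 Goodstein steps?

step 0: 18 = 4^2 + 2; sub 5 for 4: 5^2 + 2; = 27; G_1 = 27−1 = 26
step 1: 26 = 5^2 + 1; sub 6 for 5: 6^2 + 1; = 37; G_2 = 37−1 = 36
step 2: 36 = 6^2; sub 7 for 6: 7^2; = 49; G_3 = 49−1 = 48
step 3: 48 = 6·7 + 6; sub 8 for 7: 6·8 + 6; = 54; G_4 = 54−1 = 53

48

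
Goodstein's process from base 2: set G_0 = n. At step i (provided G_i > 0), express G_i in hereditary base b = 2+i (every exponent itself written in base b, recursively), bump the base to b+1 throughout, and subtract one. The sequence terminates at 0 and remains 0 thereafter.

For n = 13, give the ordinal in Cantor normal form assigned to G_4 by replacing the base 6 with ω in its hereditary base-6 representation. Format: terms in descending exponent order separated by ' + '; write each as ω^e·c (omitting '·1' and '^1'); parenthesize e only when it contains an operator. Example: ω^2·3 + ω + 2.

base 2: 13 = 2^(2 + 1) + 2^2 + 1; at 3: 3^(3 + 1) + 3^3 + 1 = 109; next = 108
base 3: 108 = 3^(3 + 1) + 3^3; at 4: 4^(4 + 1) + 4^4 = 1280; next = 1279
base 4: 1279 = 4^(4 + 1) + 3·4^3 + 3·4^2 + 3·4 + 3; at 5: 5^(5 + 1) + 3·5^3 + 3·5^2 + 3·5 + 3 = 16093; next = 16092
base 5: 16092 = 5^(5 + 1) + 3·5^3 + 3·5^2 + 3·5 + 2; at 6: 6^(6 + 1) + 3·6^3 + 3·6^2 + 3·6 + 2 = 280712; next = 280711
base 6: 280711 = 6^(6 + 1) + 3·6^3 + 3·6^2 + 3·6 + 1; at 7: 7^(7 + 1) + 3·7^3 + 3·7^2 + 3·7 + 1 = 5765999; next = 5765998

ω^(ω + 1) + ω^3·3 + ω^2·3 + ω·3 + 1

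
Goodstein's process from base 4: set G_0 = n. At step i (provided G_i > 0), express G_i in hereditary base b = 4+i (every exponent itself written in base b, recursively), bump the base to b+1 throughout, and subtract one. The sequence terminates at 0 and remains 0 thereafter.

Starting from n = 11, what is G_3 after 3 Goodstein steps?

14

(0) 11|_4 = 2·4 + 3 ↦ 2·5 + 3|_5 = 13 ⇒ 12
(1) 12|_5 = 2·5 + 2 ↦ 2·6 + 2|_6 = 14 ⇒ 13
(2) 13|_6 = 2·6 + 1 ↦ 2·7 + 1|_7 = 15 ⇒ 14
(3) 14|_7 = 2·7 ↦ 2·8|_8 = 16 ⇒ 15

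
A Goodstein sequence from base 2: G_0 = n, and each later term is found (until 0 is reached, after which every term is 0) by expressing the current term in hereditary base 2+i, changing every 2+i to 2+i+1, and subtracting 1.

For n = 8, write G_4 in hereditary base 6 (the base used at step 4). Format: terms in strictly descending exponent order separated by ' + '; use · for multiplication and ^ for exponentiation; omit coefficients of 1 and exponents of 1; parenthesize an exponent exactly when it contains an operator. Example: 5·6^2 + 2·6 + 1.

[0] 8 ≡ 2^(2 + 1) (base 2). Lift 3: 81. −1: 80.
[1] 80 ≡ 2·3^3 + 2·3^2 + 2·3 + 2 (base 3). Lift 4: 554. −1: 553.
[2] 553 ≡ 2·4^4 + 2·4^2 + 2·4 + 1 (base 4). Lift 5: 6311. −1: 6310.
[3] 6310 ≡ 2·5^5 + 2·5^2 + 2·5 (base 5). Lift 6: 93396. −1: 93395.

2·6^6 + 2·6^2 + 6 + 5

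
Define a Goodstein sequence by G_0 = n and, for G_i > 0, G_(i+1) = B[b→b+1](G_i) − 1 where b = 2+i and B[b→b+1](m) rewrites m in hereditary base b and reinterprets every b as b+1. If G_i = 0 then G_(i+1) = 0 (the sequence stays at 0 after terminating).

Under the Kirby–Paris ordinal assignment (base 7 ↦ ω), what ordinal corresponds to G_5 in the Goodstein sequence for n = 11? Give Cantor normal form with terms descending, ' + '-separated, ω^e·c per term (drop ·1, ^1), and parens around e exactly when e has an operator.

G_0=11  [base 2] 2^(2 + 1) + 2 + 1  →[2↦3]→  3^(3 + 1) + 3 + 1 = 85  −1 ⇒ G_1=84
G_1=84  [base 3] 3^(3 + 1) + 3  →[3↦4]→  4^(4 + 1) + 4 = 1028  −1 ⇒ G_2=1027
G_2=1027  [base 4] 4^(4 + 1) + 3  →[4↦5]→  5^(5 + 1) + 3 = 15628  −1 ⇒ G_3=15627
G_3=15627  [base 5] 5^(5 + 1) + 2  →[5↦6]→  6^(6 + 1) + 2 = 279938  −1 ⇒ G_4=279937
G_4=279937  [base 6] 6^(6 + 1) + 1  →[6↦7]→  7^(7 + 1) + 1 = 5764802  −1 ⇒ G_5=5764801
G_5=5764801  [base 7] 7^(7 + 1)  →[7↦8]→  8^(8 + 1) = 134217728  −1 ⇒ G_6=134217727

ω^(ω + 1)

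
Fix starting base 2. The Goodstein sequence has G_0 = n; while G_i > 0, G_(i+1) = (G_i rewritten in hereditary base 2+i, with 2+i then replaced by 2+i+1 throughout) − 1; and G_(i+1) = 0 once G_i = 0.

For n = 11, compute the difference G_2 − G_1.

943

[0] 11 ≡ 2^(2 + 1) + 2 + 1 (base 2). Lift 3: 85. −1: 84.
[1] 84 ≡ 3^(3 + 1) + 3 (base 3). Lift 4: 1028. −1: 1027.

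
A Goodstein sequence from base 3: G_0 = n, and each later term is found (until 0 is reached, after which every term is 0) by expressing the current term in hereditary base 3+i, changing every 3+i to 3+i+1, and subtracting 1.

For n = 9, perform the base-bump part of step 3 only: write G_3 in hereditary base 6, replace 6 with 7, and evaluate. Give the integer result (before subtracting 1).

22

i=0: 9 = 3^2 (b=3); 3→4: 4^2 = 16; 16−1 = 15
i=1: 15 = 3·4 + 3 (b=4); 4→5: 3·5 + 3 = 18; 18−1 = 17
i=2: 17 = 3·5 + 2 (b=5); 5→6: 3·6 + 2 = 20; 20−1 = 19
i=3: 19 = 3·6 + 1 (b=6); 6→7: 3·7 + 1 = 22; 22−1 = 21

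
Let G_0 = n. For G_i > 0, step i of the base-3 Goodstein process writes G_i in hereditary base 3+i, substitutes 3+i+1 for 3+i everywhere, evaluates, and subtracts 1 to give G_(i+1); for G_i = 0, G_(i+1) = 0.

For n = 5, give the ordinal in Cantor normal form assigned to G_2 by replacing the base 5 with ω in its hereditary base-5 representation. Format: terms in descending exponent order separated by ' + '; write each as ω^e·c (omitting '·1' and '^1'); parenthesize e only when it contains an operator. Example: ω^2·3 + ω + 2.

[0] 5 ≡ 3 + 2 (base 3). Lift 4: 6. −1: 5.
[1] 5 ≡ 4 + 1 (base 4). Lift 5: 6. −1: 5.
[2] 5 ≡ 5 (base 5). Lift 6: 6. −1: 5.

ω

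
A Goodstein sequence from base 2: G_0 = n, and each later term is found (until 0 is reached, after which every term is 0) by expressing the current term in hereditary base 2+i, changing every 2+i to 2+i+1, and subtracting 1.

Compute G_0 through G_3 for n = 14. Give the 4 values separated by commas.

(0) 14|_2 = 2^(2 + 1) + 2^2 + 2 ↦ 3^(3 + 1) + 3^3 + 3|_3 = 111 ⇒ 110
(1) 110|_3 = 3^(3 + 1) + 3^3 + 2 ↦ 4^(4 + 1) + 4^4 + 2|_4 = 1282 ⇒ 1281
(2) 1281|_4 = 4^(4 + 1) + 4^4 + 1 ↦ 5^(5 + 1) + 5^5 + 1|_5 = 18751 ⇒ 18750

14, 110, 1281, 18750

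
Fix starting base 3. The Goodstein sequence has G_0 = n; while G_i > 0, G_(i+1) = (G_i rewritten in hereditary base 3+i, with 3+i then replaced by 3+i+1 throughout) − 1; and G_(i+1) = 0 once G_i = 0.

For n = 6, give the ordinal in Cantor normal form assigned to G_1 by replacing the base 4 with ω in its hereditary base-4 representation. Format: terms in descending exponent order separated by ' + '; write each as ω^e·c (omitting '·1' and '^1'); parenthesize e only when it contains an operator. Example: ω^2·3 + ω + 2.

G_0 = 6. HB_3(6) = 2·3. Bump = 8. G_1 = 7.
G_1 = 7. HB_4(7) = 4 + 3. Bump = 8. G_2 = 7.

ω + 3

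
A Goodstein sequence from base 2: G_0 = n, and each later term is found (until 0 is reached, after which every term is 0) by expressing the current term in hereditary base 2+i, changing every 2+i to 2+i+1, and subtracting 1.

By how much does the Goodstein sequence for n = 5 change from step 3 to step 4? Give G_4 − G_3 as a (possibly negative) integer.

308

(0) 5|_2 = 2^2 + 1 ↦ 3^3 + 1|_3 = 28 ⇒ 27
(1) 27|_3 = 3^3 ↦ 4^4|_4 = 256 ⇒ 255
(2) 255|_4 = 3·4^3 + 3·4^2 + 3·4 + 3 ↦ 3·5^3 + 3·5^2 + 3·5 + 3|_5 = 468 ⇒ 467
(3) 467|_5 = 3·5^3 + 3·5^2 + 3·5 + 2 ↦ 3·6^3 + 3·6^2 + 3·6 + 2|_6 = 776 ⇒ 775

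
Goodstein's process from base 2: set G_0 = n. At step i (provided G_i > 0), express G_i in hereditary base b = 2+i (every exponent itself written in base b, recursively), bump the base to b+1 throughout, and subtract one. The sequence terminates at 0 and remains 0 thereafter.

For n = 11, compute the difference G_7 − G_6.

2615391575

base 2: 11 = 2^(2 + 1) + 2 + 1; at 3: 3^(3 + 1) + 3 + 1 = 85; next = 84
base 3: 84 = 3^(3 + 1) + 3; at 4: 4^(4 + 1) + 4 = 1028; next = 1027
base 4: 1027 = 4^(4 + 1) + 3; at 5: 5^(5 + 1) + 3 = 15628; next = 15627
base 5: 15627 = 5^(5 + 1) + 2; at 6: 6^(6 + 1) + 2 = 279938; next = 279937
base 6: 279937 = 6^(6 + 1) + 1; at 7: 7^(7 + 1) + 1 = 5764802; next = 5764801
base 7: 5764801 = 7^(7 + 1); at 8: 8^(8 + 1) = 134217728; next = 134217727
base 8: 134217727 = 7·8^8 + 7·8^7 + 7·8^6 + 7·8^5 + 7·8^4 + 7·8^3 + 7·8^2 + 7·8 + 7; at 9: 7·9^9 + 7·9^7 + 7·9^6 + 7·9^5 + 7·9^4 + 7·9^3 + 7·9^2 + 7·9 + 7 = 2749609303; next = 2749609302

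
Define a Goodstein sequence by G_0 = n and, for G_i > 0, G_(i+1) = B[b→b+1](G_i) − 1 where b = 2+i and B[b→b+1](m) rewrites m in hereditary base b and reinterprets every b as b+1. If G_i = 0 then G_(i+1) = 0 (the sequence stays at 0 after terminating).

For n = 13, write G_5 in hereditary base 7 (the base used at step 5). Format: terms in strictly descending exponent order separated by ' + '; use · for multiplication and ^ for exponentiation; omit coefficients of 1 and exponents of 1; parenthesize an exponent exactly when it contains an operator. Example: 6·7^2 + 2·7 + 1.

i=0: 13 = 2^(2 + 1) + 2^2 + 1 (b=2); 2→3: 3^(3 + 1) + 3^3 + 1 = 109; 109−1 = 108
i=1: 108 = 3^(3 + 1) + 3^3 (b=3); 3→4: 4^(4 + 1) + 4^4 = 1280; 1280−1 = 1279
i=2: 1279 = 4^(4 + 1) + 3·4^3 + 3·4^2 + 3·4 + 3 (b=4); 4→5: 5^(5 + 1) + 3·5^3 + 3·5^2 + 3·5 + 3 = 16093; 16093−1 = 16092
i=3: 16092 = 5^(5 + 1) + 3·5^3 + 3·5^2 + 3·5 + 2 (b=5); 5→6: 6^(6 + 1) + 3·6^3 + 3·6^2 + 3·6 + 2 = 280712; 280712−1 = 280711
i=4: 280711 = 6^(6 + 1) + 3·6^3 + 3·6^2 + 3·6 + 1 (b=6); 6→7: 7^(7 + 1) + 3·7^3 + 3·7^2 + 3·7 + 1 = 5765999; 5765999−1 = 5765998
i=5: 5765998 = 7^(7 + 1) + 3·7^3 + 3·7^2 + 3·7 (b=7); 7→8: 8^(8 + 1) + 3·8^3 + 3·8^2 + 3·8 = 134219480; 134219480−1 = 134219479

7^(7 + 1) + 3·7^3 + 3·7^2 + 3·7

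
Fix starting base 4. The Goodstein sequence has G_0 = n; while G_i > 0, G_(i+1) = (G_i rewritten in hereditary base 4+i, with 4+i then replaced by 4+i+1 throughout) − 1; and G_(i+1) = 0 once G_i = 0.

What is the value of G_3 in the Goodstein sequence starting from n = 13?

base 4: 13 = 3·4 + 1; at 5: 3·5 + 1 = 16; next = 15
base 5: 15 = 3·5; at 6: 3·6 = 18; next = 17
base 6: 17 = 2·6 + 5; at 7: 2·7 + 5 = 19; next = 18

18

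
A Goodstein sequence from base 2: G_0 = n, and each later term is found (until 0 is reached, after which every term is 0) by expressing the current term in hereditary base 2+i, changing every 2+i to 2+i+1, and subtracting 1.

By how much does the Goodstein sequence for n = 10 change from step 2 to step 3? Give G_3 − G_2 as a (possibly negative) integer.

i=0: 10 = 2^(2 + 1) + 2 (b=2); 2→3: 3^(3 + 1) + 3 = 84; 84−1 = 83
i=1: 83 = 3^(3 + 1) + 2 (b=3); 3→4: 4^(4 + 1) + 2 = 1026; 1026−1 = 1025
i=2: 1025 = 4^(4 + 1) + 1 (b=4); 4→5: 5^(5 + 1) + 1 = 15626; 15626−1 = 15625

14600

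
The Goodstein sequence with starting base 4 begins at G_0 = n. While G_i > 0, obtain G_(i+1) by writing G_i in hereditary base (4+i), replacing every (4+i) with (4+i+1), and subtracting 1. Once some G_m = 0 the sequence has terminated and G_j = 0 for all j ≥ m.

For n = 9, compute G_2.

G_0=9  [base 4] 2·4 + 1  →[4↦5]→  2·5 + 1 = 11  −1 ⇒ G_1=10
G_1=10  [base 5] 2·5  →[5↦6]→  2·6 = 12  −1 ⇒ G_2=11

11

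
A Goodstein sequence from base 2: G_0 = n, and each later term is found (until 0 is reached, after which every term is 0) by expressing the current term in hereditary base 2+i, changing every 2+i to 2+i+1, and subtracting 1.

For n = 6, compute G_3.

G_0=6  [base 2] 2^2 + 2  →[2↦3]→  3^3 + 3 = 30  −1 ⇒ G_1=29
G_1=29  [base 3] 3^3 + 2  →[3↦4]→  4^4 + 2 = 258  −1 ⇒ G_2=257
G_2=257  [base 4] 4^4 + 1  →[4↦5]→  5^5 + 1 = 3126  −1 ⇒ G_3=3125
G_3=3125  [base 5] 5^5  →[5↦6]→  6^6 = 46656  −1 ⇒ G_4=46655

3125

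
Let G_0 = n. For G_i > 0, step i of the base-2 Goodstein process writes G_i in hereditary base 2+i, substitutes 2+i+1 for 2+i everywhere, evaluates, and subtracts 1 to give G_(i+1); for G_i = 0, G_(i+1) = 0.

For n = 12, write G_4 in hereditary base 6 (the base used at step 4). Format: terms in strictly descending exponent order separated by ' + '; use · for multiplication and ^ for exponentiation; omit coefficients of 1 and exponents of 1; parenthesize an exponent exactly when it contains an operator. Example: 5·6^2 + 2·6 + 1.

12 —HB2→ 2^(2 + 1) + 2^2 —bump→ 3^(3 + 1) + 3^3 = 108 —(−1)→ 107
107 —HB3→ 3^(3 + 1) + 2·3^2 + 2·3 + 2 —bump→ 4^(4 + 1) + 2·4^2 + 2·4 + 2 = 1066 —(−1)→ 1065
1065 —HB4→ 4^(4 + 1) + 2·4^2 + 2·4 + 1 —bump→ 5^(5 + 1) + 2·5^2 + 2·5 + 1 = 15686 —(−1)→ 15685
15685 —HB5→ 5^(5 + 1) + 2·5^2 + 2·5 —bump→ 6^(6 + 1) + 2·6^2 + 2·6 = 280020 —(−1)→ 280019
280019 —HB6→ 6^(6 + 1) + 2·6^2 + 6 + 5 —bump→ 7^(7 + 1) + 2·7^2 + 7 + 5 = 5764911 —(−1)→ 5764910

6^(6 + 1) + 2·6^2 + 6 + 5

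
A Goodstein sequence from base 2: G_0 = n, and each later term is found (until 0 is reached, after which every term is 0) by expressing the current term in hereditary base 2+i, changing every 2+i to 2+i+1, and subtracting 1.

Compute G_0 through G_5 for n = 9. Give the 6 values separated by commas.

step 0: 9 = 2^(2 + 1) + 1; sub 3 for 2: 3^(3 + 1) + 1; = 82; G_1 = 82−1 = 81
step 1: 81 = 3^(3 + 1); sub 4 for 3: 4^(4 + 1); = 1024; G_2 = 1024−1 = 1023
step 2: 1023 = 3·4^4 + 3·4^3 + 3·4^2 + 3·4 + 3; sub 5 for 4: 3·5^5 + 3·5^3 + 3·5^2 + 3·5 + 3; = 9843; G_3 = 9843−1 = 9842
step 3: 9842 = 3·5^5 + 3·5^3 + 3·5^2 + 3·5 + 2; sub 6 for 5: 3·6^6 + 3·6^3 + 3·6^2 + 3·6 + 2; = 140744; G_4 = 140744−1 = 140743
step 4: 140743 = 3·6^6 + 3·6^3 + 3·6^2 + 3·6 + 1; sub 7 for 6: 3·7^7 + 3·7^3 + 3·7^2 + 3·7 + 1; = 2471827; G_5 = 2471827−1 = 2471826

9, 81, 1023, 9842, 140743, 2471826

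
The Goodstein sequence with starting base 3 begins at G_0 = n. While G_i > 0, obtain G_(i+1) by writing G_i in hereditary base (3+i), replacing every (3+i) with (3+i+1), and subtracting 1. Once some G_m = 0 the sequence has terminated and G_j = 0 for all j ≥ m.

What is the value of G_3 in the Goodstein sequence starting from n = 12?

base 3: 12 = 3^2 + 3; at 4: 4^2 + 4 = 20; next = 19
base 4: 19 = 4^2 + 3; at 5: 5^2 + 3 = 28; next = 27
base 5: 27 = 5^2 + 2; at 6: 6^2 + 2 = 38; next = 37

37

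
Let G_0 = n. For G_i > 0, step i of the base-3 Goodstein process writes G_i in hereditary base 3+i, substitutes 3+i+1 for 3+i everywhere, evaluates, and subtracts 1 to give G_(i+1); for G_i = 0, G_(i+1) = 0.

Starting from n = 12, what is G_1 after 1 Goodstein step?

19

G_0=12  [base 3] 3^2 + 3  →[3↦4]→  4^2 + 4 = 20  −1 ⇒ G_1=19
G_1=19  [base 4] 4^2 + 3  →[4↦5]→  5^2 + 3 = 28  −1 ⇒ G_2=27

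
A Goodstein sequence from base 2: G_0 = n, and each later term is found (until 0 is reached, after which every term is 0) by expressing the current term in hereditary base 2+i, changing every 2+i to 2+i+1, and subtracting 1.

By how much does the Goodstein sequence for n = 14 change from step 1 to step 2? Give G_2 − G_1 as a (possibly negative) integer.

1171

base 2: 14 = 2^(2 + 1) + 2^2 + 2; at 3: 3^(3 + 1) + 3^3 + 3 = 111; next = 110
base 3: 110 = 3^(3 + 1) + 3^3 + 2; at 4: 4^(4 + 1) + 4^4 + 2 = 1282; next = 1281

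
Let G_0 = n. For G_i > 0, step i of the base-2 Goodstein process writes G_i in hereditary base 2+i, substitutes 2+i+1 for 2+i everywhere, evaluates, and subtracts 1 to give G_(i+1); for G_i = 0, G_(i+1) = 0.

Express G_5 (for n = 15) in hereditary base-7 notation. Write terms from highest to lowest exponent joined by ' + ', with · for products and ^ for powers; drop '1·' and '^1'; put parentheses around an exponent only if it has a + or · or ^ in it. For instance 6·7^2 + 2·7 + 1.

7^(7 + 1) + 7^7

[0] 15 ≡ 2^(2 + 1) + 2^2 + 2 + 1 (base 2). Lift 3: 112. −1: 111.
[1] 111 ≡ 3^(3 + 1) + 3^3 + 3 (base 3). Lift 4: 1284. −1: 1283.
[2] 1283 ≡ 4^(4 + 1) + 4^4 + 3 (base 4). Lift 5: 18753. −1: 18752.
[3] 18752 ≡ 5^(5 + 1) + 5^5 + 2 (base 5). Lift 6: 326594. −1: 326593.
[4] 326593 ≡ 6^(6 + 1) + 6^6 + 1 (base 6). Lift 7: 6588345. −1: 6588344.
[5] 6588344 ≡ 7^(7 + 1) + 7^7 (base 7). Lift 8: 150994944. −1: 150994943.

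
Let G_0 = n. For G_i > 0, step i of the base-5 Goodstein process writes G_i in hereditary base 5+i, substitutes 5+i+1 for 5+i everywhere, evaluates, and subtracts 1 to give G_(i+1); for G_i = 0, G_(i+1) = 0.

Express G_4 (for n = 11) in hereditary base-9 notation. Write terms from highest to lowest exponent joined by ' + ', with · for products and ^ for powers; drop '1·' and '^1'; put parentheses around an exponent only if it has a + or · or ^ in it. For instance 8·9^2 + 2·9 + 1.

9 + 4

step 0: 11 = 2·5 + 1; sub 6 for 5: 2·6 + 1; = 13; G_1 = 13−1 = 12
step 1: 12 = 2·6; sub 7 for 6: 2·7; = 14; G_2 = 14−1 = 13
step 2: 13 = 7 + 6; sub 8 for 7: 8 + 6; = 14; G_3 = 14−1 = 13
step 3: 13 = 8 + 5; sub 9 for 8: 9 + 5; = 14; G_4 = 14−1 = 13
step 4: 13 = 9 + 4; sub 10 for 9: 10 + 4; = 14; G_5 = 14−1 = 13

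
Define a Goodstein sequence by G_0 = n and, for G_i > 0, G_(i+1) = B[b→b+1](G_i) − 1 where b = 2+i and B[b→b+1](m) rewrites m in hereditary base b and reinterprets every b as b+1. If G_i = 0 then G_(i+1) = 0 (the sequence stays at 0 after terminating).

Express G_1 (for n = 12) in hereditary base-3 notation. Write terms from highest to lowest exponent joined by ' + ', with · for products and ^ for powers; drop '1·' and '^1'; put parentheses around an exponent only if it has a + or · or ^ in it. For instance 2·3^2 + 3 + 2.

3^(3 + 1) + 2·3^2 + 2·3 + 2

i=0: 12 = 2^(2 + 1) + 2^2 (b=2); 2→3: 3^(3 + 1) + 3^3 = 108; 108−1 = 107
i=1: 107 = 3^(3 + 1) + 2·3^2 + 2·3 + 2 (b=3); 3→4: 4^(4 + 1) + 2·4^2 + 2·4 + 2 = 1066; 1066−1 = 1065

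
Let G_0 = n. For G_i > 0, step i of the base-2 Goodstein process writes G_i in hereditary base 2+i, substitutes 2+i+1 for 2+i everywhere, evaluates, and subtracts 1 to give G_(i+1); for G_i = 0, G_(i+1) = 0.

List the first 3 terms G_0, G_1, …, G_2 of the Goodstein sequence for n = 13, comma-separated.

13, 108, 1279

i=0: 13 = 2^(2 + 1) + 2^2 + 1 (b=2); 2→3: 3^(3 + 1) + 3^3 + 1 = 109; 109−1 = 108
i=1: 108 = 3^(3 + 1) + 3^3 (b=3); 3→4: 4^(4 + 1) + 4^4 = 1280; 1280−1 = 1279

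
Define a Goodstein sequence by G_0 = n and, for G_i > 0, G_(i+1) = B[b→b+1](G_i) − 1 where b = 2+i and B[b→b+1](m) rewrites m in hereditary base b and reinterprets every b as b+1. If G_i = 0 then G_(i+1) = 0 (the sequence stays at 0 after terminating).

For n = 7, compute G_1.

7 —HB2→ 2^2 + 2 + 1 —bump→ 3^3 + 3 + 1 = 31 —(−1)→ 30
30 —HB3→ 3^3 + 3 —bump→ 4^4 + 4 = 260 —(−1)→ 259

30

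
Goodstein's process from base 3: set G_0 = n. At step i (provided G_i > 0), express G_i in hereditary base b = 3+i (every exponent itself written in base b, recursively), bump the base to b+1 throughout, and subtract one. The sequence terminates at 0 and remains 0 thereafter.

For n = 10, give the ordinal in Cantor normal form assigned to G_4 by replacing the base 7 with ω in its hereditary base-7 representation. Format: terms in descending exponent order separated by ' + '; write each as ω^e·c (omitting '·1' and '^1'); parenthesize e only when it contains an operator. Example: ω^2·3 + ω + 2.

ω·4 + 2

10 —HB3→ 3^2 + 1 —bump→ 4^2 + 1 = 17 —(−1)→ 16
16 —HB4→ 4^2 —bump→ 5^2 = 25 —(−1)→ 24
24 —HB5→ 4·5 + 4 —bump→ 4·6 + 4 = 28 —(−1)→ 27
27 —HB6→ 4·6 + 3 —bump→ 4·7 + 3 = 31 —(−1)→ 30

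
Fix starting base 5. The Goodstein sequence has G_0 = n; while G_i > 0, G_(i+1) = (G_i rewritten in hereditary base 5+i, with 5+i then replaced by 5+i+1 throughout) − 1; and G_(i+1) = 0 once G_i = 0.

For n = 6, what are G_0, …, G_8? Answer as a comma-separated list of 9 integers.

i=0: 6 = 5 + 1 (b=5); 5→6: 6 + 1 = 7; 7−1 = 6
i=1: 6 = 6 (b=6); 6→7: 7 = 7; 7−1 = 6
i=2: 6 = 6 (b=7); 7→8: 6 = 6; 6−1 = 5
i=3: 5 = 5 (b=8); 8→9: 5 = 5; 5−1 = 4
i=4: 4 = 4 (b=9); 9→10: 4 = 4; 4−1 = 3
i=5: 3 = 3 (b=10); 10→11: 3 = 3; 3−1 = 2
i=6: 2 = 2 (b=11); 11→12: 2 = 2; 2−1 = 1
i=7: 1 = 1 (b=12); 12→13: 1 = 1; 1−1 = 0

6, 6, 6, 5, 4, 3, 2, 1, 0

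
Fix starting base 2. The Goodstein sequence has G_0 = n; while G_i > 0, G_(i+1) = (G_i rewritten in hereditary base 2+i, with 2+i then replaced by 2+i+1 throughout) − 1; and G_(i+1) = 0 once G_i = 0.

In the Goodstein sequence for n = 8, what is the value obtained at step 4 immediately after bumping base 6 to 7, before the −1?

1647196

8 —HB2→ 2^(2 + 1) —bump→ 3^(3 + 1) = 81 —(−1)→ 80
80 —HB3→ 2·3^3 + 2·3^2 + 2·3 + 2 —bump→ 2·4^4 + 2·4^2 + 2·4 + 2 = 554 —(−1)→ 553
553 —HB4→ 2·4^4 + 2·4^2 + 2·4 + 1 —bump→ 2·5^5 + 2·5^2 + 2·5 + 1 = 6311 —(−1)→ 6310
6310 —HB5→ 2·5^5 + 2·5^2 + 2·5 —bump→ 2·6^6 + 2·6^2 + 2·6 = 93396 —(−1)→ 93395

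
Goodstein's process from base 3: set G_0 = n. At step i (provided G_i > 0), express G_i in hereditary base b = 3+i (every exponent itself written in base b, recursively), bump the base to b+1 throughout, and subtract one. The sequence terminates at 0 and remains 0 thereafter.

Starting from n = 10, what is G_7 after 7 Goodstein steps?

G_0=10  [base 3] 3^2 + 1  →[3↦4]→  4^2 + 1 = 17  −1 ⇒ G_1=16
G_1=16  [base 4] 4^2  →[4↦5]→  5^2 = 25  −1 ⇒ G_2=24
G_2=24  [base 5] 4·5 + 4  →[5↦6]→  4·6 + 4 = 28  −1 ⇒ G_3=27
G_3=27  [base 6] 4·6 + 3  →[6↦7]→  4·7 + 3 = 31  −1 ⇒ G_4=30
G_4=30  [base 7] 4·7 + 2  →[7↦8]→  4·8 + 2 = 34  −1 ⇒ G_5=33
G_5=33  [base 8] 4·8 + 1  →[8↦9]→  4·9 + 1 = 37  −1 ⇒ G_6=36
G_6=36  [base 9] 4·9  →[9↦10]→  4·10 = 40  −1 ⇒ G_7=39
G_7=39  [base 10] 3·10 + 9  →[10↦11]→  3·11 + 9 = 42  −1 ⇒ G_8=41

39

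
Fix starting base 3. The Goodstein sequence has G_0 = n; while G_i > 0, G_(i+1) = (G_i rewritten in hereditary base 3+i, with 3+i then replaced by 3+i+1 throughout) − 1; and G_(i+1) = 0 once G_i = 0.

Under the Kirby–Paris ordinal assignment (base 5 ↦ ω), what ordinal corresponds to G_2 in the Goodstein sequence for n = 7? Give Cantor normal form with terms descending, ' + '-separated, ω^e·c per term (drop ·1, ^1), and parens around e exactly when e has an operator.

i=0: 7 = 2·3 + 1 (b=3); 3→4: 2·4 + 1 = 9; 9−1 = 8
i=1: 8 = 2·4 (b=4); 4→5: 2·5 = 10; 10−1 = 9
i=2: 9 = 5 + 4 (b=5); 5→6: 6 + 4 = 10; 10−1 = 9

ω + 4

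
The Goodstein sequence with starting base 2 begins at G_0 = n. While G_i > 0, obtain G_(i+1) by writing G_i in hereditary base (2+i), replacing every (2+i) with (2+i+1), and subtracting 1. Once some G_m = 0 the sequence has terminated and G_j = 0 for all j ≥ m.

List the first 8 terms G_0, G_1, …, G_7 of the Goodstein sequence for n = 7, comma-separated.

7, 30, 259, 3127, 46657, 823543, 16777215, 37665879

i=0: 7 = 2^2 + 2 + 1 (b=2); 2→3: 3^3 + 3 + 1 = 31; 31−1 = 30
i=1: 30 = 3^3 + 3 (b=3); 3→4: 4^4 + 4 = 260; 260−1 = 259
i=2: 259 = 4^4 + 3 (b=4); 4→5: 5^5 + 3 = 3128; 3128−1 = 3127
i=3: 3127 = 5^5 + 2 (b=5); 5→6: 6^6 + 2 = 46658; 46658−1 = 46657
i=4: 46657 = 6^6 + 1 (b=6); 6→7: 7^7 + 1 = 823544; 823544−1 = 823543
i=5: 823543 = 7^7 (b=7); 7→8: 8^8 = 16777216; 16777216−1 = 16777215
i=6: 16777215 = 7·8^7 + 7·8^6 + 7·8^5 + 7·8^4 + 7·8^3 + 7·8^2 + 7·8 + 7 (b=8); 8→9: 7·9^7 + 7·9^6 + 7·9^5 + 7·9^4 + 7·9^3 + 7·9^2 + 7·9 + 7 = 37665880; 37665880−1 = 37665879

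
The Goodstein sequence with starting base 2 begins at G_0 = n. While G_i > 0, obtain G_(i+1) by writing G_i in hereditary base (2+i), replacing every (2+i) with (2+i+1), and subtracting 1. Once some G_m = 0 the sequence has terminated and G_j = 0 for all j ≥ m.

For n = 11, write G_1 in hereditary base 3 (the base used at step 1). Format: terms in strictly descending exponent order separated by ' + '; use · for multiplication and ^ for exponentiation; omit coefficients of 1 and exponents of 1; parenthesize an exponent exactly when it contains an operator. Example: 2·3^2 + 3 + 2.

step 0: 11 = 2^(2 + 1) + 2 + 1; sub 3 for 2: 3^(3 + 1) + 3 + 1; = 85; G_1 = 85−1 = 84
step 1: 84 = 3^(3 + 1) + 3; sub 4 for 3: 4^(4 + 1) + 4; = 1028; G_2 = 1028−1 = 1027

3^(3 + 1) + 3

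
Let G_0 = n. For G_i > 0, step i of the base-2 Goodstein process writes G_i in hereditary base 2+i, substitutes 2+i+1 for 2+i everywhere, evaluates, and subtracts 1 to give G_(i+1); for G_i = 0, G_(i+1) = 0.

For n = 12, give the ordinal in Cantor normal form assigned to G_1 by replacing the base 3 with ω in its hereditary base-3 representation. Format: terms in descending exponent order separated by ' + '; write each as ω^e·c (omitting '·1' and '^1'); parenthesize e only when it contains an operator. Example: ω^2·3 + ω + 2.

ω^(ω + 1) + ω^2·2 + ω·2 + 2

[0] 12 ≡ 2^(2 + 1) + 2^2 (base 2). Lift 3: 108. −1: 107.
[1] 107 ≡ 3^(3 + 1) + 2·3^2 + 2·3 + 2 (base 3). Lift 4: 1066. −1: 1065.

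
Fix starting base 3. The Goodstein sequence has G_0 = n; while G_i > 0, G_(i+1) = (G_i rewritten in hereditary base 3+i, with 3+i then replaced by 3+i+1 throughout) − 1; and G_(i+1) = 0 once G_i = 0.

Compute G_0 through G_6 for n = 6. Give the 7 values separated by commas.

6 —HB3→ 2·3 —bump→ 2·4 = 8 —(−1)→ 7
7 —HB4→ 4 + 3 —bump→ 5 + 3 = 8 —(−1)→ 7
7 —HB5→ 5 + 2 —bump→ 6 + 2 = 8 —(−1)→ 7
7 —HB6→ 6 + 1 —bump→ 7 + 1 = 8 —(−1)→ 7
7 —HB7→ 7 —bump→ 8 = 8 —(−1)→ 7
7 —HB8→ 7 —bump→ 7 = 7 —(−1)→ 6

6, 7, 7, 7, 7, 7, 6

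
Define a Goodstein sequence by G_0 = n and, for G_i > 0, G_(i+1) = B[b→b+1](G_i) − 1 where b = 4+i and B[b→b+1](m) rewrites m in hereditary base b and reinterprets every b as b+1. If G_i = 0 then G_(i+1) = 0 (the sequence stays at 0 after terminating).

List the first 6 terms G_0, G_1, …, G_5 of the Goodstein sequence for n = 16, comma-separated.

16, 24, 27, 30, 33, 36

16 —HB4→ 4^2 —bump→ 5^2 = 25 —(−1)→ 24
24 —HB5→ 4·5 + 4 —bump→ 4·6 + 4 = 28 —(−1)→ 27
27 —HB6→ 4·6 + 3 —bump→ 4·7 + 3 = 31 —(−1)→ 30
30 —HB7→ 4·7 + 2 —bump→ 4·8 + 2 = 34 —(−1)→ 33
33 —HB8→ 4·8 + 1 —bump→ 4·9 + 1 = 37 —(−1)→ 36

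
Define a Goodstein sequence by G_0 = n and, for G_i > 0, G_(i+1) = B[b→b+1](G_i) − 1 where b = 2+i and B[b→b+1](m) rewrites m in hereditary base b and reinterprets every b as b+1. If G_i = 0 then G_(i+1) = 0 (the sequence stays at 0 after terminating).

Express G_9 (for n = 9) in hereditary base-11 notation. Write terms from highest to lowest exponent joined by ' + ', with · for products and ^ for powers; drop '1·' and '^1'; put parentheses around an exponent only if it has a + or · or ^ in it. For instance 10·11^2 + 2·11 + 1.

G_0=9  [base 2] 2^(2 + 1) + 1  →[2↦3]→  3^(3 + 1) + 1 = 82  −1 ⇒ G_1=81
G_1=81  [base 3] 3^(3 + 1)  →[3↦4]→  4^(4 + 1) = 1024  −1 ⇒ G_2=1023
G_2=1023  [base 4] 3·4^4 + 3·4^3 + 3·4^2 + 3·4 + 3  →[4↦5]→  3·5^5 + 3·5^3 + 3·5^2 + 3·5 + 3 = 9843  −1 ⇒ G_3=9842
G_3=9842  [base 5] 3·5^5 + 3·5^3 + 3·5^2 + 3·5 + 2  →[5↦6]→  3·6^6 + 3·6^3 + 3·6^2 + 3·6 + 2 = 140744  −1 ⇒ G_4=140743
G_4=140743  [base 6] 3·6^6 + 3·6^3 + 3·6^2 + 3·6 + 1  →[6↦7]→  3·7^7 + 3·7^3 + 3·7^2 + 3·7 + 1 = 2471827  −1 ⇒ G_5=2471826
G_5=2471826  [base 7] 3·7^7 + 3·7^3 + 3·7^2 + 3·7  →[7↦8]→  3·8^8 + 3·8^3 + 3·8^2 + 3·8 = 50333400  −1 ⇒ G_6=50333399
G_6=50333399  [base 8] 3·8^8 + 3·8^3 + 3·8^2 + 2·8 + 7  →[8↦9]→  3·9^9 + 3·9^3 + 3·9^2 + 2·9 + 7 = 1162263922  −1 ⇒ G_7=1162263921
G_7=1162263921  [base 9] 3·9^9 + 3·9^3 + 3·9^2 + 2·9 + 6  →[9↦10]→  3·10^10 + 3·10^3 + 3·10^2 + 2·10 + 6 = 30000003326  −1 ⇒ G_8=30000003325
G_8=30000003325  [base 10] 3·10^10 + 3·10^3 + 3·10^2 + 2·10 + 5  →[10↦11]→  3·11^11 + 3·11^3 + 3·11^2 + 2·11 + 5 = 855935016216  −1 ⇒ G_9=855935016215

3·11^11 + 3·11^3 + 3·11^2 + 2·11 + 4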